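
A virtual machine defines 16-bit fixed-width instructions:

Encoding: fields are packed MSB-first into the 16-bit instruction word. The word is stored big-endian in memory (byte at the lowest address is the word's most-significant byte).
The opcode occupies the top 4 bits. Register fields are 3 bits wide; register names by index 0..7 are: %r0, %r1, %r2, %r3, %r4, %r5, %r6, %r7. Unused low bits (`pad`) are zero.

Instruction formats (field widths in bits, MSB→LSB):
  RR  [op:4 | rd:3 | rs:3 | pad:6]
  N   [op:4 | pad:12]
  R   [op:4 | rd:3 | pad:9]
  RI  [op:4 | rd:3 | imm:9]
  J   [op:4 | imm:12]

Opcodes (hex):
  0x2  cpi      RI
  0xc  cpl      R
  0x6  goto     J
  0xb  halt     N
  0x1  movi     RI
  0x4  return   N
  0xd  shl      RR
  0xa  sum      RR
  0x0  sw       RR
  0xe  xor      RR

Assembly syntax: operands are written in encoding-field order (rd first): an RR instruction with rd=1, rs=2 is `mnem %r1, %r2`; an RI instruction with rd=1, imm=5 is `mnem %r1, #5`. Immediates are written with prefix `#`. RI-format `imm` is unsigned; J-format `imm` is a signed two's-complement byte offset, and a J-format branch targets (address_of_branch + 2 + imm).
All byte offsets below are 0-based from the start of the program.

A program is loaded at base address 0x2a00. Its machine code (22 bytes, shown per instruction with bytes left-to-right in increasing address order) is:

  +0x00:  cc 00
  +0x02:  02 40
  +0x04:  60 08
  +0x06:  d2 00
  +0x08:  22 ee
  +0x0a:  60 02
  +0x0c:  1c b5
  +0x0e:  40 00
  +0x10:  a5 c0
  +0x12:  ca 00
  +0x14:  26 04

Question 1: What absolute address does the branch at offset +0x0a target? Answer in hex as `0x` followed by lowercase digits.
0x2a0e

+0x0a: 60 02 ⇒ word 0x6002 (big)
  opcode bits[15:12]=0x6: goto/J
  [11:0] imm=2 = #2
  target = base 0x2a00 + off 0x0a + 2 + imm 2 = 0x2a0e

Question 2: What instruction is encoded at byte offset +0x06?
shl %r1, %r0

off 0x06: read d2 00 as big → 0xd200
  op=0xd200>>12=0xd ⇒ shl (RR)
  rd: (w>>9)&0x7=0x1 → %r1
  rs: (w>>6)&0x7=0x0 → %r0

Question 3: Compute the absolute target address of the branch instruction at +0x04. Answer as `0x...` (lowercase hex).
[04] 60 08 → 0x6008
  opcode bits[15:12]=0x6: goto/J
  imm: (w>>0)&0xfff=0x8 → #8
  target = base 0x2a00 + off 0x04 + 2 + imm 8 = 0x2a0e

0x2a0e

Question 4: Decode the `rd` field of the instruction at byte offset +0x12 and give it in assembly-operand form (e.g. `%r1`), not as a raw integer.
@+12  big-endian(ca 00) = 0xca00
  op=0xca00>>12=0xc ⇒ cpl (R)
  rd: (w>>9)&0x7=0x5 → %r5

%r5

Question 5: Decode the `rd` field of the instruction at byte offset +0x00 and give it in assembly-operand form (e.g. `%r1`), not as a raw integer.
[00] cc 00 → 0xcc00
  top 4b → 0xc → cpl [R]
  [11:9] rd=6 = %r6

%r6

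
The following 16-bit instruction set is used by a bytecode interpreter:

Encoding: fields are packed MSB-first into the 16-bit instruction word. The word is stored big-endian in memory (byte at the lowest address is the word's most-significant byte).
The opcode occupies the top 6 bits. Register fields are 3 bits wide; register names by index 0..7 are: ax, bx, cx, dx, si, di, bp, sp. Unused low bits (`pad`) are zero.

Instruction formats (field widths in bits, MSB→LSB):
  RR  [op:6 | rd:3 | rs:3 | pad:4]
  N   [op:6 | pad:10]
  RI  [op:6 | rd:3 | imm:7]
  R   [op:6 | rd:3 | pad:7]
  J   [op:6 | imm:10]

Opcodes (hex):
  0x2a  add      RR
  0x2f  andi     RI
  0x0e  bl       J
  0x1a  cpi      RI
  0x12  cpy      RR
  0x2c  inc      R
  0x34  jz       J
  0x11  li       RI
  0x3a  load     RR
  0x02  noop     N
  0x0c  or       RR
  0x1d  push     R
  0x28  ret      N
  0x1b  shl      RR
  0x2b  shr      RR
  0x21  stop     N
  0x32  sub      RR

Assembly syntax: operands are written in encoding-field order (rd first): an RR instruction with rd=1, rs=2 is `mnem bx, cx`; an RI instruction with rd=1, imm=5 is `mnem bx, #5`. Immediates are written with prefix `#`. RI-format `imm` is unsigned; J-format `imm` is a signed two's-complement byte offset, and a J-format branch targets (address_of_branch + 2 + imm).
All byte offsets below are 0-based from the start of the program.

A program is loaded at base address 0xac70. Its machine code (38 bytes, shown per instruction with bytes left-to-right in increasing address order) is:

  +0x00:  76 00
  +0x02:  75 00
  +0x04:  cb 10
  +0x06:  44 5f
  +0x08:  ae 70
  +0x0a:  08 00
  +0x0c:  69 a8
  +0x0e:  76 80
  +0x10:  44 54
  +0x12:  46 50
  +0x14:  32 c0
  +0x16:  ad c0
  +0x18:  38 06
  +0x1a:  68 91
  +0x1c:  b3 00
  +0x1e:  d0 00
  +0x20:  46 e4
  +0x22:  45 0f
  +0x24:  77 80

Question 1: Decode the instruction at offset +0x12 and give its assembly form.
li si, #80

+0x12: 46 50 ⇒ word 0x4650 (big)
  top 6b → 0x11 → li [RI]
  rd@[9:7]=0x4 ⇒ si
  imm@[6:0]=0x50 ⇒ #80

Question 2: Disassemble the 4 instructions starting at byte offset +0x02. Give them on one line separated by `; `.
+0x02: 75 00 ⇒ word 0x7500 (big)
  op=0x7500>>10=0x1d ⇒ push (R)
  rd: (w>>7)&0x7=0x2 → cx
+0x04: cb 10 ⇒ word 0xcb10 (big)
  op=0xcb10>>10=0x32 ⇒ sub (RR)
  rd: (w>>7)&0x7=0x6 → bp
  rs: (w>>4)&0x7=0x1 → bx
+0x06: 44 5f ⇒ word 0x445f (big)
  op=0x445f>>10=0x11 ⇒ li (RI)
  rd: (w>>7)&0x7=0x0 → ax
  imm: (w>>0)&0x7f=0x5f → #95
+0x08: ae 70 ⇒ word 0xae70 (big)
  op=0xae70>>10=0x2b ⇒ shr (RR)
  rd: (w>>7)&0x7=0x4 → si
  rs: (w>>4)&0x7=0x7 → sp

push cx; sub bp, bx; li ax, #95; shr si, sp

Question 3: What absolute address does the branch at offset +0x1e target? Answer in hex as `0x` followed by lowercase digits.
+0x1e: d0 00 ⇒ word 0xd000 (big)
  op=0xd000>>10=0x34 ⇒ jz (J)
  imm@[9:0]=0x0 ⇒ #0
  target = base 0xac70 + off 0x1e + 2 + imm 0 = 0xac90

0xac90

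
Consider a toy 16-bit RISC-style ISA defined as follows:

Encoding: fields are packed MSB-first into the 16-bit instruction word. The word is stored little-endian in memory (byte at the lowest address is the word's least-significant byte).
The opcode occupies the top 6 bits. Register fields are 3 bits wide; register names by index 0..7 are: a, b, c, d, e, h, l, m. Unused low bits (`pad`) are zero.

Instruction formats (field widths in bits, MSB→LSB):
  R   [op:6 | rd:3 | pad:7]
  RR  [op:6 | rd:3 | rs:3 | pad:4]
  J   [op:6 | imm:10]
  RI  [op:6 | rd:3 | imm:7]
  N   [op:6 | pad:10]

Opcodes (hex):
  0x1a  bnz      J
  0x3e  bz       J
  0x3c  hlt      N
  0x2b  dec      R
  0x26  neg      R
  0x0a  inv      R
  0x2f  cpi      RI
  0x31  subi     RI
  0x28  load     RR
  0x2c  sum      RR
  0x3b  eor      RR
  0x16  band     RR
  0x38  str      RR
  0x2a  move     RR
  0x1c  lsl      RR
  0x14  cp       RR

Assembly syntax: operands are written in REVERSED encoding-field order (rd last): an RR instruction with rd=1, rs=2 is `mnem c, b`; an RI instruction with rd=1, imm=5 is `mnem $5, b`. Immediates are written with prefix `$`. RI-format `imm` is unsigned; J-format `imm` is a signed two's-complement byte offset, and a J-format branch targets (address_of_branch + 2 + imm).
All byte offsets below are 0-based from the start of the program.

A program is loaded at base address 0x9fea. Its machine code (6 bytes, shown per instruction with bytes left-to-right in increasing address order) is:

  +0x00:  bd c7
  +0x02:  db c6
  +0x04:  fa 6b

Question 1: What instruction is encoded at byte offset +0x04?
bnz $-6

@+04  little-endian(fa 6b) = 0x6bfa
  op=0x6bfa>>10=0x1a ⇒ bnz (J)
  [9:0] imm=1018 (s10→-6) = $-6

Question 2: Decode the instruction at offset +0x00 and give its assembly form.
[00] bd c7 → 0xc7bd
  op=0xc7bd>>10=0x31 ⇒ subi (RI)
  rd: (w>>7)&0x7=0x7 → m
  imm: (w>>0)&0x7f=0x3d → $61

subi $61, m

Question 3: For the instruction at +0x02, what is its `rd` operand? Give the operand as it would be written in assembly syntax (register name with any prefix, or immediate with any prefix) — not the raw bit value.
@+02  little-endian(db c6) = 0xc6db
  top 6b → 0x31 → subi [RI]
  rd@[9:7]=0x5 ⇒ h
  imm@[6:0]=0x5b ⇒ $91

h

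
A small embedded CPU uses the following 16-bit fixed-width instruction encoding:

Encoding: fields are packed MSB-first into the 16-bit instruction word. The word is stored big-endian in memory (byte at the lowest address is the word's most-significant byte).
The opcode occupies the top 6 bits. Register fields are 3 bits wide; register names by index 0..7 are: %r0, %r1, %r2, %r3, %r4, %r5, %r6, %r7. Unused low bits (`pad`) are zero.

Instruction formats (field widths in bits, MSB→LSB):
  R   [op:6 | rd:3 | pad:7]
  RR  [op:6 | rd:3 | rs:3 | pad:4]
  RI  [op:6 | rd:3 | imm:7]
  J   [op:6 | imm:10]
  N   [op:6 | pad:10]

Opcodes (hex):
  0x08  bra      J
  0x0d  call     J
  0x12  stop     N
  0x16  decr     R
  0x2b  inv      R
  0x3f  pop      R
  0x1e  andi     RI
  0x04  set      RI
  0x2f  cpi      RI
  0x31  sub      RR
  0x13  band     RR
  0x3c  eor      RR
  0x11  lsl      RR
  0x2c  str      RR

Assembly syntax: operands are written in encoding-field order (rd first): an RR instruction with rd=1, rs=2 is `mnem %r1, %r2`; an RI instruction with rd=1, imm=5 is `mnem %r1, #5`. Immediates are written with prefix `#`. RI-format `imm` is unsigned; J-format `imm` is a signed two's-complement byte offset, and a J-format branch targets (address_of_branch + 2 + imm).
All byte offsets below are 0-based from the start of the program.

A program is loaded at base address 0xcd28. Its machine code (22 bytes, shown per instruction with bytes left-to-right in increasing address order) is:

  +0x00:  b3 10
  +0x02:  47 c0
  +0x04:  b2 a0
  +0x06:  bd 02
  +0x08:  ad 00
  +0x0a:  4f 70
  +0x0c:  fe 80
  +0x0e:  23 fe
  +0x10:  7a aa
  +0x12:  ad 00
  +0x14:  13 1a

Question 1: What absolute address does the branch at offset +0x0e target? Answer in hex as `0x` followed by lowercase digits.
[0e] 23 fe → 0x23fe
  op=0x23fe>>10=0x8 ⇒ bra (J)
  imm: (w>>0)&0x3ff=0x3fe (s10→-2) → #-2
  target = base 0xcd28 + off 0x0e + 2 + imm -2 = 0xcd36

0xcd36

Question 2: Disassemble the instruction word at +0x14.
off 0x14: read 13 1a as big → 0x131a
  opcode bits[15:10]=0x4: set/RI
  [9:7] rd=6 = %r6
  [6:0] imm=26 = #26

set %r6, #26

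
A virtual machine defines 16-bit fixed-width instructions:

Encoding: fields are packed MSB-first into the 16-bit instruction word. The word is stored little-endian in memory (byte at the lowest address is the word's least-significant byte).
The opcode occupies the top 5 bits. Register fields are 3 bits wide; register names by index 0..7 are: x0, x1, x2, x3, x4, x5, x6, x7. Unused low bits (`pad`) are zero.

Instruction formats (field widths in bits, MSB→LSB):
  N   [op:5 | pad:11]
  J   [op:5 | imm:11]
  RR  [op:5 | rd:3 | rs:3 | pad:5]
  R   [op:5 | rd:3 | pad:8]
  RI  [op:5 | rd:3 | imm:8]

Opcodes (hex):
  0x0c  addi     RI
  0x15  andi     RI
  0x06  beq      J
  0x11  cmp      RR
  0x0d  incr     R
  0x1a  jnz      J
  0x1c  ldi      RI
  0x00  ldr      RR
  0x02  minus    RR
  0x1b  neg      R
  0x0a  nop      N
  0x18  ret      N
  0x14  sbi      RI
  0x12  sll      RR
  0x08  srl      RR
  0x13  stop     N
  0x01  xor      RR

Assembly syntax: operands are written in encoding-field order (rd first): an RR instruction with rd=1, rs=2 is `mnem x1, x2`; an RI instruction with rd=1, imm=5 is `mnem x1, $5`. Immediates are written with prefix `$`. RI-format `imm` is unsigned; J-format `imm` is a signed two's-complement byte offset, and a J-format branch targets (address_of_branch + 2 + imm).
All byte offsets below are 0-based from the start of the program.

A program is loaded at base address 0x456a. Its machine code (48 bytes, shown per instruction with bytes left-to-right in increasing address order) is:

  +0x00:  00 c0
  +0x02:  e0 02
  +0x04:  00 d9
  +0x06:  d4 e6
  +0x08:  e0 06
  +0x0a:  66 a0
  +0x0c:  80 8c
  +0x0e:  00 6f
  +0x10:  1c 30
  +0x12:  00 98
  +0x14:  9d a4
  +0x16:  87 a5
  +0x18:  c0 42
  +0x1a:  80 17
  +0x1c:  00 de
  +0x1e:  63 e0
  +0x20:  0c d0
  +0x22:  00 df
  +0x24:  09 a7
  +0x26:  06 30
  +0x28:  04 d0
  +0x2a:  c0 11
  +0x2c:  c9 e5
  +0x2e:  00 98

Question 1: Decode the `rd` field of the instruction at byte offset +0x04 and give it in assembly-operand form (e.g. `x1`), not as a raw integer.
x1

@+04  little-endian(00 d9) = 0xd900
  op=0xd900>>11=0x1b ⇒ neg (R)
  rd: (w>>8)&0x7=0x1 → x1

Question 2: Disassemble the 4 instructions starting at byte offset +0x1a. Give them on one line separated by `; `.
minus x7, x4; neg x6; ldi x0, $99; jnz $12

@+1a  little-endian(80 17) = 0x1780
  opcode bits[15:11]=0x2: minus/RR
  rd: (w>>8)&0x7=0x7 → x7
  rs: (w>>5)&0x7=0x4 → x4
@+1c  little-endian(00 de) = 0xde00
  opcode bits[15:11]=0x1b: neg/R
  rd: (w>>8)&0x7=0x6 → x6
@+1e  little-endian(63 e0) = 0xe063
  opcode bits[15:11]=0x1c: ldi/RI
  rd: (w>>8)&0x7=0x0 → x0
  imm: (w>>0)&0xff=0x63 → $99
@+20  little-endian(0c d0) = 0xd00c
  opcode bits[15:11]=0x1a: jnz/J
  imm: (w>>0)&0x7ff=0xc → $12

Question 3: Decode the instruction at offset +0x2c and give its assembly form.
+0x2c: c9 e5 ⇒ word 0xe5c9 (little)
  opcode bits[15:11]=0x1c: ldi/RI
  [10:8] rd=5 = x5
  [7:0] imm=201 = $201

ldi x5, $201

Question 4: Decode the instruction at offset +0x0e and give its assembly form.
off 0x0e: read 00 6f as little → 0x6f00
  top 5b → 0xd → incr [R]
  rd: (w>>8)&0x7=0x7 → x7

incr x7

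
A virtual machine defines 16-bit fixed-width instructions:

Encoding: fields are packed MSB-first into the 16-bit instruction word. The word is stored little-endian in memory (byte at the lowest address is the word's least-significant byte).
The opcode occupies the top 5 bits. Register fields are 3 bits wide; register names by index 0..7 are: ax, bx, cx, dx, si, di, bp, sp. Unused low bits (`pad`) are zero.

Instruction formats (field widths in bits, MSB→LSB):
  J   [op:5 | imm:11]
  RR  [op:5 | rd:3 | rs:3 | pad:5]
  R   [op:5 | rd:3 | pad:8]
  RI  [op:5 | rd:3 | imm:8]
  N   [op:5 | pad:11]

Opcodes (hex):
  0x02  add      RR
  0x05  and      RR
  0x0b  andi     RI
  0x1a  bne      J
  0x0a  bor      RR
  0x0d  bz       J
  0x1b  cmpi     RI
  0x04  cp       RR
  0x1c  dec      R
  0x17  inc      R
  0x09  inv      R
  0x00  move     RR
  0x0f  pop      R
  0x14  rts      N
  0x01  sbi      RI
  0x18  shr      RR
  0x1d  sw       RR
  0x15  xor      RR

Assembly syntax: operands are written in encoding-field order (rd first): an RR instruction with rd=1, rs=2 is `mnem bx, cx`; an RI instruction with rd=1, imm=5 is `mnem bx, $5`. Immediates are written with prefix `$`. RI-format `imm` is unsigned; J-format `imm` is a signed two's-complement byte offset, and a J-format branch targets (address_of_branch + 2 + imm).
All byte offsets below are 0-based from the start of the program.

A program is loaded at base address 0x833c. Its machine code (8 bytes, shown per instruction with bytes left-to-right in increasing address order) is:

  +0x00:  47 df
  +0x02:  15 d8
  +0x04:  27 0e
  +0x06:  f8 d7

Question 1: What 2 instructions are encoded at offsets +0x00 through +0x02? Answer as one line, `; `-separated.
@+00  little-endian(47 df) = 0xdf47
  opcode bits[15:11]=0x1b: cmpi/RI
  [10:8] rd=7 = sp
  [7:0] imm=71 = $71
@+02  little-endian(15 d8) = 0xd815
  opcode bits[15:11]=0x1b: cmpi/RI
  [10:8] rd=0 = ax
  [7:0] imm=21 = $21

cmpi sp, $71; cmpi ax, $21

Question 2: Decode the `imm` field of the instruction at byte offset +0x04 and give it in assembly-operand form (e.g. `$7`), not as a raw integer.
$39

off 0x04: read 27 0e as little → 0x0e27
  top 5b → 0x1 → sbi [RI]
  rd: (w>>8)&0x7=0x6 → bp
  imm: (w>>0)&0xff=0x27 → $39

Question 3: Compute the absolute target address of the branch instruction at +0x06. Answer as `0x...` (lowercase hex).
[06] f8 d7 → 0xd7f8
  op=0xd7f8>>11=0x1a ⇒ bne (J)
  imm: (w>>0)&0x7ff=0x7f8 (s11→-8) → $-8
  target = base 0x833c + off 0x06 + 2 + imm -8 = 0x833c

0x833c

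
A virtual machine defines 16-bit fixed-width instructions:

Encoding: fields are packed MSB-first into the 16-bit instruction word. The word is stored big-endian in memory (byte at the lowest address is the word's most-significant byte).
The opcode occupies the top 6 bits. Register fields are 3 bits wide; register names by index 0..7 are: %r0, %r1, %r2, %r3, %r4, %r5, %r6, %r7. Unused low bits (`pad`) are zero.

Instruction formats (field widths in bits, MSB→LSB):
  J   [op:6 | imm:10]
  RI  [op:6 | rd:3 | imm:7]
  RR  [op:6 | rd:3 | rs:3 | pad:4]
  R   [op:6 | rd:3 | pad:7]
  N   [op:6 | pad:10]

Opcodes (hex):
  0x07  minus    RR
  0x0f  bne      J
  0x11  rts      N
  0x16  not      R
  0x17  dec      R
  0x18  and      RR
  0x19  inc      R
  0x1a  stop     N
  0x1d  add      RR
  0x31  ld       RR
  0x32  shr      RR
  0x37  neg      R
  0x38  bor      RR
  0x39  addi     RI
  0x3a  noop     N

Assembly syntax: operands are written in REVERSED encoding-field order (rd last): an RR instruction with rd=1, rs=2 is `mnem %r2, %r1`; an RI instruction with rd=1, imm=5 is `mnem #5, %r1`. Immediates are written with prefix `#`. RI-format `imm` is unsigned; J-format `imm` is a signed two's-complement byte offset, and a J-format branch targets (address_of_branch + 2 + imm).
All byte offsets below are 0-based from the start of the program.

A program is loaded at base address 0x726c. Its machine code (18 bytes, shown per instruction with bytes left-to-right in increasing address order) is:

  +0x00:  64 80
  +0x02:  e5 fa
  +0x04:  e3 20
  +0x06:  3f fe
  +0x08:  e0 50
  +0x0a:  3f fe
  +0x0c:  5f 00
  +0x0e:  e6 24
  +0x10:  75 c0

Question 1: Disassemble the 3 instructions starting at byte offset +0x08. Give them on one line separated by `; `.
bor %r5, %r0; bne #-2; dec %r6

+0x08: e0 50 ⇒ word 0xe050 (big)
  op=0xe050>>10=0x38 ⇒ bor (RR)
  rd: (w>>7)&0x7=0x0 → %r0
  rs: (w>>4)&0x7=0x5 → %r5
+0x0a: 3f fe ⇒ word 0x3ffe (big)
  op=0x3ffe>>10=0xf ⇒ bne (J)
  imm: (w>>0)&0x3ff=0x3fe (s10→-2) → #-2
+0x0c: 5f 00 ⇒ word 0x5f00 (big)
  op=0x5f00>>10=0x17 ⇒ dec (R)
  rd: (w>>7)&0x7=0x6 → %r6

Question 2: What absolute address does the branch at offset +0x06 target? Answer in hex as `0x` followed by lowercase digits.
0x7272

+0x06: 3f fe ⇒ word 0x3ffe (big)
  top 6b → 0xf → bne [J]
  imm@[9:0]=0x3fe (s10→-2) ⇒ #-2
  target = base 0x726c + off 0x06 + 2 + imm -2 = 0x7272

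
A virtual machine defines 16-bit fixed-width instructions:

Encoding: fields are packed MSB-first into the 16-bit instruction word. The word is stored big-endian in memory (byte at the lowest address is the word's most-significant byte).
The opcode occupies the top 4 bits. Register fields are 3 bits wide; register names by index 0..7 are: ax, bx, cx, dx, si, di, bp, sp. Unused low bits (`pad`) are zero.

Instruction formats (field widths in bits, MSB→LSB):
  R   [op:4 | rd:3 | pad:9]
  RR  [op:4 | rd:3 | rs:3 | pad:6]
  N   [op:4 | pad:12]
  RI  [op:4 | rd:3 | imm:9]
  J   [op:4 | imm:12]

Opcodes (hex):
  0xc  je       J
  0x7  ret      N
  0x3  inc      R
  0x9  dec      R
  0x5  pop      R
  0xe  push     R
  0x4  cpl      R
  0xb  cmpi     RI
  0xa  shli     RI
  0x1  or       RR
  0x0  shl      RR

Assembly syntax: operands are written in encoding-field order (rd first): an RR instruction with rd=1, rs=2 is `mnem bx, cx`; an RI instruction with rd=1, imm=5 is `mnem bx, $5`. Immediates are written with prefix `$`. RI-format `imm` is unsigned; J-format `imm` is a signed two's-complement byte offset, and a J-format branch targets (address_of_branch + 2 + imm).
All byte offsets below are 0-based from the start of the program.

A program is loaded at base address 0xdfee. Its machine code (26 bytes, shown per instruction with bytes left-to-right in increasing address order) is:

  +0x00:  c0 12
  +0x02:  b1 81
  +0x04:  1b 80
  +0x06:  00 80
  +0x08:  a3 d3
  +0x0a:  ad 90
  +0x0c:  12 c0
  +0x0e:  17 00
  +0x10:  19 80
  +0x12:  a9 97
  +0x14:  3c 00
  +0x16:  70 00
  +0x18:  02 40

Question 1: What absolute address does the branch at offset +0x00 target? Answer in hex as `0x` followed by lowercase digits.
0xe002

[00] c0 12 → 0xc012
  op=0xc012>>12=0xc ⇒ je (J)
  imm@[11:0]=0x12 ⇒ $18
  target = base 0xdfee + off 0x00 + 2 + imm 18 = 0xe002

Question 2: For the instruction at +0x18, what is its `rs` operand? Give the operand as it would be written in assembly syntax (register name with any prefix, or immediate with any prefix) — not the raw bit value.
bx

+0x18: 02 40 ⇒ word 0x0240 (big)
  top 4b → 0x0 → shl [RR]
  [11:9] rd=1 = bx
  [8:6] rs=1 = bx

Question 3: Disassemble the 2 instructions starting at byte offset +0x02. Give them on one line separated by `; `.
cmpi ax, $385; or di, bp

@+02  big-endian(b1 81) = 0xb181
  op=0xb181>>12=0xb ⇒ cmpi (RI)
  [11:9] rd=0 = ax
  [8:0] imm=385 = $385
@+04  big-endian(1b 80) = 0x1b80
  op=0x1b80>>12=0x1 ⇒ or (RR)
  [11:9] rd=5 = di
  [8:6] rs=6 = bp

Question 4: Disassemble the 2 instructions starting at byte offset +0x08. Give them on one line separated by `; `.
shli bx, $467; shli bp, $400

+0x08: a3 d3 ⇒ word 0xa3d3 (big)
  top 4b → 0xa → shli [RI]
  rd@[11:9]=0x1 ⇒ bx
  imm@[8:0]=0x1d3 ⇒ $467
+0x0a: ad 90 ⇒ word 0xad90 (big)
  top 4b → 0xa → shli [RI]
  rd@[11:9]=0x6 ⇒ bp
  imm@[8:0]=0x190 ⇒ $400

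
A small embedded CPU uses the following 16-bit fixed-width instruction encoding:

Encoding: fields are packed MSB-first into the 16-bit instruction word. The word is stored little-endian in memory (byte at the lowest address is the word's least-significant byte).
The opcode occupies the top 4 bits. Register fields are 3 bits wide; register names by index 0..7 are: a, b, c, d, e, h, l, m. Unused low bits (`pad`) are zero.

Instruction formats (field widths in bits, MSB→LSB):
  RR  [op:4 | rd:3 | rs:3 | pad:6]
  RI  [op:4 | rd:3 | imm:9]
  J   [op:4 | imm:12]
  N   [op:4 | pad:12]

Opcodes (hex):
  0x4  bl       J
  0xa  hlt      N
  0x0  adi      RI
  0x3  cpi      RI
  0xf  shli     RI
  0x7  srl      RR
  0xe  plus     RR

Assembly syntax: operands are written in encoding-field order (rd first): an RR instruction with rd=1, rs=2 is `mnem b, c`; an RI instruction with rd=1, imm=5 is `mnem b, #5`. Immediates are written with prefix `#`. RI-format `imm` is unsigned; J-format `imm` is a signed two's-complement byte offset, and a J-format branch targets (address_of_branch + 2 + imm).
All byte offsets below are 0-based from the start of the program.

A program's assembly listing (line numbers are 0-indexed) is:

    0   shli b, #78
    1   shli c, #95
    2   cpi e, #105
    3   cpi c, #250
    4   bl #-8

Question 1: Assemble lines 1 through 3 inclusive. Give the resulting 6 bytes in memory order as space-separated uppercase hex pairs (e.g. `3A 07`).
1. shli fields op=0xf:4|rd=2:3|imm=95:9 → word f45fh → 5f f4
2. cpi fields op=0x3:4|rd=4:3|imm=105:9 → word 3869h → 69 38
3. cpi fields op=0x3:4|rd=2:3|imm=250:9 → word 34fah → fa 34

5F F4 69 38 FA 34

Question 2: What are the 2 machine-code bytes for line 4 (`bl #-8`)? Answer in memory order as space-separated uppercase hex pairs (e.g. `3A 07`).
4. bl fields op=0x4:4|imm=-8:12 → word 4ff8h → f8 4f

F8 4F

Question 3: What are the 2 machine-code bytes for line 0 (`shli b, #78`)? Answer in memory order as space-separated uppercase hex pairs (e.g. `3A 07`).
4E F2

L0: shli op=0xf:4|rd=1:3|imm=78:9 ⇒ 0xf24e ⇒ little 4e f2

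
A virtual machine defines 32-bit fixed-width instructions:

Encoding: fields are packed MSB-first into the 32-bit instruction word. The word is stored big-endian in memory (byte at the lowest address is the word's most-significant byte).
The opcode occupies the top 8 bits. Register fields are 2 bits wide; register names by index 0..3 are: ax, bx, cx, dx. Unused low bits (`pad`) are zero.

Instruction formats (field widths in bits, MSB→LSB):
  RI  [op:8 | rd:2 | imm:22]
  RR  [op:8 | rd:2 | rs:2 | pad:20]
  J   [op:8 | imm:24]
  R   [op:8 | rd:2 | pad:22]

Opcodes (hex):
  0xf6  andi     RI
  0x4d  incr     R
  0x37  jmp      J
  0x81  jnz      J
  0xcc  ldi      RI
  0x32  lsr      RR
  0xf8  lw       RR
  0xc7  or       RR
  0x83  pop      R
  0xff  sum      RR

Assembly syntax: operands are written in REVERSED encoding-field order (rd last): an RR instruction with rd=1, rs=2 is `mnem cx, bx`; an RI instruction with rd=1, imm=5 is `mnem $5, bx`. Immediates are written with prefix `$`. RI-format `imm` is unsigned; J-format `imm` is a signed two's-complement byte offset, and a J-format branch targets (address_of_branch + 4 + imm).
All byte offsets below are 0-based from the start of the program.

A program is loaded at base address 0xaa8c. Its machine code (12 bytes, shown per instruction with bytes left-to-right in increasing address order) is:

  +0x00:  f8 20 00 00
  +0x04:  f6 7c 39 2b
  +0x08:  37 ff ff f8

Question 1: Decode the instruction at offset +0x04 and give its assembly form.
off 0x04: read f6 7c 39 2b as big → 0xf67c392b
  top 8b → 0xf6 → andi [RI]
  rd@[23:22]=0x1 ⇒ bx
  imm@[21:0]=0x3c392b ⇒ $3946795

andi $3946795, bx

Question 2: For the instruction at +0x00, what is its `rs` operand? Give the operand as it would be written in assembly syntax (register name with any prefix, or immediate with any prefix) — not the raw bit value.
cx

@+00  big-endian(f8 20 00 00) = 0xf8200000
  opcode bits[31:24]=0xf8: lw/RR
  [23:22] rd=0 = ax
  [21:20] rs=2 = cx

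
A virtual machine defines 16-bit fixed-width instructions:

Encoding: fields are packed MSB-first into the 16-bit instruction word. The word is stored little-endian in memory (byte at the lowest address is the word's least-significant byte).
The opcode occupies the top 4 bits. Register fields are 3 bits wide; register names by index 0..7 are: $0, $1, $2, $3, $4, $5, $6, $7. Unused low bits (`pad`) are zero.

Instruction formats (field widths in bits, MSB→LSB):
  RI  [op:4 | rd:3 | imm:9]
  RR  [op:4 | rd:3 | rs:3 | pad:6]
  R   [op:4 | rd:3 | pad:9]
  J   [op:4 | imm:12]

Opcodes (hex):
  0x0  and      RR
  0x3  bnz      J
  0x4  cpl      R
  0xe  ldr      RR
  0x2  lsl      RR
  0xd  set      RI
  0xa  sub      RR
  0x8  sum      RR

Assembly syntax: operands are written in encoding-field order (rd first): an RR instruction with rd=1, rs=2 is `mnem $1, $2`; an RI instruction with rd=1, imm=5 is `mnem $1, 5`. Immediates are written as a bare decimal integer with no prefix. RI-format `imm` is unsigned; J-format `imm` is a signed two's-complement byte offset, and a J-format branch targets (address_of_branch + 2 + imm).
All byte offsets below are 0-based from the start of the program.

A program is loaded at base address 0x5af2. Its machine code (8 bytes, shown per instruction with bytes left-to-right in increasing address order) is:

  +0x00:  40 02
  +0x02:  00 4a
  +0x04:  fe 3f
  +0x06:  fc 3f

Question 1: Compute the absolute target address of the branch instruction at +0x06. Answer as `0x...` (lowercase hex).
0x5af6

+0x06: fc 3f ⇒ word 0x3ffc (little)
  top 4b → 0x3 → bnz [J]
  imm: (w>>0)&0xfff=0xffc (s12→-4) → -4
  target = base 0x5af2 + off 0x06 + 2 + imm -4 = 0x5af6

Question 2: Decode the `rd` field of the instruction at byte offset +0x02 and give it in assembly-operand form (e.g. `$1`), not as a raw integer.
+0x02: 00 4a ⇒ word 0x4a00 (little)
  opcode bits[15:12]=0x4: cpl/R
  [11:9] rd=5 = $5

$5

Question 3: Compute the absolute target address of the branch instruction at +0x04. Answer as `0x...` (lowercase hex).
0x5af6

off 0x04: read fe 3f as little → 0x3ffe
  top 4b → 0x3 → bnz [J]
  imm@[11:0]=0xffe (s12→-2) ⇒ -2
  target = base 0x5af2 + off 0x04 + 2 + imm -2 = 0x5af6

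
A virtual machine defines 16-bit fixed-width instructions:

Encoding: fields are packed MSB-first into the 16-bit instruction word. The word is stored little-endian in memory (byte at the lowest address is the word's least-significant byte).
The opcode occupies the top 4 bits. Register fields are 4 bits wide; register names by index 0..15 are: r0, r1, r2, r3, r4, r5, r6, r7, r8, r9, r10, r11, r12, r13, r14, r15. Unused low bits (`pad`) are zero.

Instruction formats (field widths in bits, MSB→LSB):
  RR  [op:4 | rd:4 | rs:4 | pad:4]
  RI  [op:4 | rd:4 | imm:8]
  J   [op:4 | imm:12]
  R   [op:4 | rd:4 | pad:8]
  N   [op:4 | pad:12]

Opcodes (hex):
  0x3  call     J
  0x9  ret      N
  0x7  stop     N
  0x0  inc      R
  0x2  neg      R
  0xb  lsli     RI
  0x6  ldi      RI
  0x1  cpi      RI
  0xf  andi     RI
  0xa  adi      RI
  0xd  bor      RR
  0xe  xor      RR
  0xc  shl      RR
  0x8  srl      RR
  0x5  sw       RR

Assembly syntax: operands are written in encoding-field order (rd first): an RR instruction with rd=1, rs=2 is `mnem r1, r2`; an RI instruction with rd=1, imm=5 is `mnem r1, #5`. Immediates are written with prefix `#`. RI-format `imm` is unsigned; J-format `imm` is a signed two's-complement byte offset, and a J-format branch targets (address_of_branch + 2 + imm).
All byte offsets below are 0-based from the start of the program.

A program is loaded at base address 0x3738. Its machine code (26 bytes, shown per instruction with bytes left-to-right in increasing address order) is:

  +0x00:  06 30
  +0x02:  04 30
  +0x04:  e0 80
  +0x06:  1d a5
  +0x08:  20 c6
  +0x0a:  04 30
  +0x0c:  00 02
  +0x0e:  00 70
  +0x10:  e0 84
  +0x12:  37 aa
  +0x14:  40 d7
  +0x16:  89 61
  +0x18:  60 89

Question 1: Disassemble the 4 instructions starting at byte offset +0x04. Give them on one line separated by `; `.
[04] e0 80 → 0x80e0
  op=0x80e0>>12=0x8 ⇒ srl (RR)
  [11:8] rd=0 = r0
  [7:4] rs=14 = r14
[06] 1d a5 → 0xa51d
  op=0xa51d>>12=0xa ⇒ adi (RI)
  [11:8] rd=5 = r5
  [7:0] imm=29 = #29
[08] 20 c6 → 0xc620
  op=0xc620>>12=0xc ⇒ shl (RR)
  [11:8] rd=6 = r6
  [7:4] rs=2 = r2
[0a] 04 30 → 0x3004
  op=0x3004>>12=0x3 ⇒ call (J)
  [11:0] imm=4 = #4

srl r0, r14; adi r5, #29; shl r6, r2; call #4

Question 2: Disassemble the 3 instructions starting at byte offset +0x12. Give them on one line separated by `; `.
adi r10, #55; bor r7, r4; ldi r1, #137

[12] 37 aa → 0xaa37
  top 4b → 0xa → adi [RI]
  rd@[11:8]=0xa ⇒ r10
  imm@[7:0]=0x37 ⇒ #55
[14] 40 d7 → 0xd740
  top 4b → 0xd → bor [RR]
  rd@[11:8]=0x7 ⇒ r7
  rs@[7:4]=0x4 ⇒ r4
[16] 89 61 → 0x6189
  top 4b → 0x6 → ldi [RI]
  rd@[11:8]=0x1 ⇒ r1
  imm@[7:0]=0x89 ⇒ #137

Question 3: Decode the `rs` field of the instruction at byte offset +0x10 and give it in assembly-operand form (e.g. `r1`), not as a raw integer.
r14

+0x10: e0 84 ⇒ word 0x84e0 (little)
  opcode bits[15:12]=0x8: srl/RR
  rd: (w>>8)&0xf=0x4 → r4
  rs: (w>>4)&0xf=0xe → r14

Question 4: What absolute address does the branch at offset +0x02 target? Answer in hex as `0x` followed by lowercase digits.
[02] 04 30 → 0x3004
  op=0x3004>>12=0x3 ⇒ call (J)
  imm: (w>>0)&0xfff=0x4 → #4
  target = base 0x3738 + off 0x02 + 2 + imm 4 = 0x3740

0x3740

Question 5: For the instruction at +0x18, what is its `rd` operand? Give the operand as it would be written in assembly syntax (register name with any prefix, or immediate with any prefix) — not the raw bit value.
r9

off 0x18: read 60 89 as little → 0x8960
  op=0x8960>>12=0x8 ⇒ srl (RR)
  rd: (w>>8)&0xf=0x9 → r9
  rs: (w>>4)&0xf=0x6 → r6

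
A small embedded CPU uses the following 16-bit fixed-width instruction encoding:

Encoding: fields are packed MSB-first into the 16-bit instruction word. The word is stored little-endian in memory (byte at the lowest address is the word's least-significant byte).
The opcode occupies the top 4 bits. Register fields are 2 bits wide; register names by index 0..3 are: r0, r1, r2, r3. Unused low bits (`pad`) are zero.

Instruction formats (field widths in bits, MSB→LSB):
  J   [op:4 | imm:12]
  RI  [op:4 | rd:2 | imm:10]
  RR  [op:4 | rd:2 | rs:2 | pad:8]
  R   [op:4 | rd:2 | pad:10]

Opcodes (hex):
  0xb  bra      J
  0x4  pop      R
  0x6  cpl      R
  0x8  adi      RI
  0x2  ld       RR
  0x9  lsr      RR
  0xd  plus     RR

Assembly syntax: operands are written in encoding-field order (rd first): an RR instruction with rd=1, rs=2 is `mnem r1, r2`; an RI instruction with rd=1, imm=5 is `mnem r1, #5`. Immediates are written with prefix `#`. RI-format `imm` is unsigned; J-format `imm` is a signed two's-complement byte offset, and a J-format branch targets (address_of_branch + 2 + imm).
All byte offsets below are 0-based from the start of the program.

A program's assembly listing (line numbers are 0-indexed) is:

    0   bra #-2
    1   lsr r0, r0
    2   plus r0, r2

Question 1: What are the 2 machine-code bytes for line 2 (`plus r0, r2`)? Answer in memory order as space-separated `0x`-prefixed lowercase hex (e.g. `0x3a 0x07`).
0x00 0xd2

2. plus fields op=0xd:4|rd=0:2|rs=2:2|pad=0:8 → word d200h → 00 d2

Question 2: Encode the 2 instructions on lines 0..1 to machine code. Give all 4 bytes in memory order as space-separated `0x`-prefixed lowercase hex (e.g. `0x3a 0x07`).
0. bra fields op=0xb:4|imm=-2:12 → word bffeh → fe bf
1. lsr fields op=0x9:4|rd=0:2|rs=0:2|pad=0:8 → word 9000h → 00 90

0xfe 0xbf 0x00 0x90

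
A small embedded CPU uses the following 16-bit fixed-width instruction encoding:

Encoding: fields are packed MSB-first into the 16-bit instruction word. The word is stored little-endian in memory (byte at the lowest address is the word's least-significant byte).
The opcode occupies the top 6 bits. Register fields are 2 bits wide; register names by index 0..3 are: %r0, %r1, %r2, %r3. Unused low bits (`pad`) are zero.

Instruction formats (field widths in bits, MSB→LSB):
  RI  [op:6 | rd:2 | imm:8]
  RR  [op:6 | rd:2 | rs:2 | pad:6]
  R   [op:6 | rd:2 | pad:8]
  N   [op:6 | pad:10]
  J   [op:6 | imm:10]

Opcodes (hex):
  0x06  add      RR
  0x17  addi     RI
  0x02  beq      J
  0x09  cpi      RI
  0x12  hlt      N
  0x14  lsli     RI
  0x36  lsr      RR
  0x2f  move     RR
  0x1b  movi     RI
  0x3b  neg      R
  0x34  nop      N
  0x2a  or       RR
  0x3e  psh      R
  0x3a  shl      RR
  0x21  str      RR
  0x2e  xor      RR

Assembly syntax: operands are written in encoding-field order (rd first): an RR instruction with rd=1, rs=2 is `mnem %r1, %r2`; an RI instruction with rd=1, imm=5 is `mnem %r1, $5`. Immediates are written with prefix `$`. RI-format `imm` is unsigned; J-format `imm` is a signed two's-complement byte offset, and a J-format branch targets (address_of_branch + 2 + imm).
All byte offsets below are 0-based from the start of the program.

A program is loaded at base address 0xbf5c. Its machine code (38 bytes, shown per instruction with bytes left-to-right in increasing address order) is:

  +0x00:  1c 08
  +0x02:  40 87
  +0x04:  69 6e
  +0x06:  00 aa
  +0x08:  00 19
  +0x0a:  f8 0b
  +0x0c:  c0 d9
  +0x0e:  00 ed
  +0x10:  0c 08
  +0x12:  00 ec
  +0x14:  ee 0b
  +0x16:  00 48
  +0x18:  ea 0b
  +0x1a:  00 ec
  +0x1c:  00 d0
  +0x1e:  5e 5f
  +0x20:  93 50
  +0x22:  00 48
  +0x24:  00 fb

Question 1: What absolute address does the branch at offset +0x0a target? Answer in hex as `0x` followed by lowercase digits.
0xbf60

@+0a  little-endian(f8 0b) = 0x0bf8
  opcode bits[15:10]=0x2: beq/J
  [9:0] imm=1016 (s10→-8) = $-8
  target = base 0xbf5c + off 0x0a + 2 + imm -8 = 0xbf60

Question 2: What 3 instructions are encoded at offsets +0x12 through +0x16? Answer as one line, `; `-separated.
neg %r0; beq $-18; hlt

off 0x12: read 00 ec as little → 0xec00
  op=0xec00>>10=0x3b ⇒ neg (R)
  [9:8] rd=0 = %r0
off 0x14: read ee 0b as little → 0x0bee
  op=0x0bee>>10=0x2 ⇒ beq (J)
  [9:0] imm=1006 (s10→-18) = $-18
off 0x16: read 00 48 as little → 0x4800
  op=0x4800>>10=0x12 ⇒ hlt (N)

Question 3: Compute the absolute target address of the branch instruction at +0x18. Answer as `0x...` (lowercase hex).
0xbf60

off 0x18: read ea 0b as little → 0x0bea
  op=0x0bea>>10=0x2 ⇒ beq (J)
  imm@[9:0]=0x3ea (s10→-22) ⇒ $-22
  target = base 0xbf5c + off 0x18 + 2 + imm -22 = 0xbf60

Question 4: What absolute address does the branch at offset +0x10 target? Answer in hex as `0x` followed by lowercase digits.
@+10  little-endian(0c 08) = 0x080c
  opcode bits[15:10]=0x2: beq/J
  imm@[9:0]=0xc ⇒ $12
  target = base 0xbf5c + off 0x10 + 2 + imm 12 = 0xbf7a

0xbf7a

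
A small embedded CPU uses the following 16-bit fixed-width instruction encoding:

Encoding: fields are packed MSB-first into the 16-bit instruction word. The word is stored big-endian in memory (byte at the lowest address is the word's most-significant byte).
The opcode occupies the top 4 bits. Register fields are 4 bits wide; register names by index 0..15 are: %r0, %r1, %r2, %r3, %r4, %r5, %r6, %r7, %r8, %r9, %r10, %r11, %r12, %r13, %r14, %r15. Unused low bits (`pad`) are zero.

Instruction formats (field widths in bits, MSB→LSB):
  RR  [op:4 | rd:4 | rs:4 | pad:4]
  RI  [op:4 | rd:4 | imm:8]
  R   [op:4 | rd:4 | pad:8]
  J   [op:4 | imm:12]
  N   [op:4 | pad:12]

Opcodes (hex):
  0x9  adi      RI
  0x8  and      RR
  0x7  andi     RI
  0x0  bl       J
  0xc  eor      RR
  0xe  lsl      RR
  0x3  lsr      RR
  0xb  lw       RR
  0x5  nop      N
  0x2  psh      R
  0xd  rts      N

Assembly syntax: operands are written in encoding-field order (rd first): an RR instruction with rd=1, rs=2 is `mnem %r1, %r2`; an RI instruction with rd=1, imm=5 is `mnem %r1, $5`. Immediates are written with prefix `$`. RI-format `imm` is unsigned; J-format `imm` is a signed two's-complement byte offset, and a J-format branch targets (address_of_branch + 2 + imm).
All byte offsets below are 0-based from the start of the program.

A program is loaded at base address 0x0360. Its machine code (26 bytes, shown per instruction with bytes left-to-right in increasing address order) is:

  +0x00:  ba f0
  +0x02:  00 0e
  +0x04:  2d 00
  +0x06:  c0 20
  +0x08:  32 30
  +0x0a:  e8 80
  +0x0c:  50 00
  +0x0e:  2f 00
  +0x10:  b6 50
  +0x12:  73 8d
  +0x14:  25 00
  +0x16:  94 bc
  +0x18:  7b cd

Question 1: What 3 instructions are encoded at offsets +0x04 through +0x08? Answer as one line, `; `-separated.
off 0x04: read 2d 00 as big → 0x2d00
  opcode bits[15:12]=0x2: psh/R
  rd: (w>>8)&0xf=0xd → %r13
off 0x06: read c0 20 as big → 0xc020
  opcode bits[15:12]=0xc: eor/RR
  rd: (w>>8)&0xf=0x0 → %r0
  rs: (w>>4)&0xf=0x2 → %r2
off 0x08: read 32 30 as big → 0x3230
  opcode bits[15:12]=0x3: lsr/RR
  rd: (w>>8)&0xf=0x2 → %r2
  rs: (w>>4)&0xf=0x3 → %r3

psh %r13; eor %r0, %r2; lsr %r2, %r3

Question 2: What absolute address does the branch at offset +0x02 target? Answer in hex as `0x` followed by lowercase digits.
0x0372

[02] 00 0e → 0x000e
  op=0x000e>>12=0x0 ⇒ bl (J)
  [11:0] imm=14 = $14
  target = base 0x0360 + off 0x02 + 2 + imm 14 = 0x0372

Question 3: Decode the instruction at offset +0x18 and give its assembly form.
@+18  big-endian(7b cd) = 0x7bcd
  op=0x7bcd>>12=0x7 ⇒ andi (RI)
  rd@[11:8]=0xb ⇒ %r11
  imm@[7:0]=0xcd ⇒ $205

andi %r11, $205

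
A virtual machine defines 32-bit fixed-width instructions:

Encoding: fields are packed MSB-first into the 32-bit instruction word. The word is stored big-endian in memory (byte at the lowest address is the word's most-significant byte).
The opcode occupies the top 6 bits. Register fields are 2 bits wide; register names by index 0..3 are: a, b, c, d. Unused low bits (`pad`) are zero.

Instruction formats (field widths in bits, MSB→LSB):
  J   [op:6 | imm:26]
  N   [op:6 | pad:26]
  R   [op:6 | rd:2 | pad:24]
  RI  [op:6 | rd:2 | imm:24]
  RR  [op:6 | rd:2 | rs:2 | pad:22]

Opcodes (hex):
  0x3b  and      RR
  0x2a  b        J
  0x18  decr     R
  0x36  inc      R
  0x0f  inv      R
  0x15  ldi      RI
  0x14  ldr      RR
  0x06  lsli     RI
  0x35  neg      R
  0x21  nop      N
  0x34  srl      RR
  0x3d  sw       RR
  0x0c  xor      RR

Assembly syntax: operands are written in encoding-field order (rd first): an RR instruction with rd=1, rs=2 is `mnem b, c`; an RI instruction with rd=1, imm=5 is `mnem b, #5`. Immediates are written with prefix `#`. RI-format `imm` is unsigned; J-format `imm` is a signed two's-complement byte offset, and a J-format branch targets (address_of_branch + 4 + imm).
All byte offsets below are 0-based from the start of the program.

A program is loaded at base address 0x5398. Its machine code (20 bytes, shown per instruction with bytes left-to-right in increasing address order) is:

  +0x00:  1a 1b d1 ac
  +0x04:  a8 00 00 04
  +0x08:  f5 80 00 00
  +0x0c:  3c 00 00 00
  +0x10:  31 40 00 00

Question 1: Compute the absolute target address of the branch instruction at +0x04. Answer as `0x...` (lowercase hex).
0x53a4

+0x04: a8 00 00 04 ⇒ word 0xa8000004 (big)
  opcode bits[31:26]=0x2a: b/J
  imm@[25:0]=0x4 ⇒ #4
  target = base 0x5398 + off 0x04 + 4 + imm 4 = 0x53a4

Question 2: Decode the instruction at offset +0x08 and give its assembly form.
sw b, c

+0x08: f5 80 00 00 ⇒ word 0xf5800000 (big)
  opcode bits[31:26]=0x3d: sw/RR
  rd@[25:24]=0x1 ⇒ b
  rs@[23:22]=0x2 ⇒ c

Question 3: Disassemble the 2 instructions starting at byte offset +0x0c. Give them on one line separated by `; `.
inv a; xor b, b

off 0x0c: read 3c 00 00 00 as big → 0x3c000000
  opcode bits[31:26]=0xf: inv/R
  [25:24] rd=0 = a
off 0x10: read 31 40 00 00 as big → 0x31400000
  opcode bits[31:26]=0xc: xor/RR
  [25:24] rd=1 = b
  [23:22] rs=1 = b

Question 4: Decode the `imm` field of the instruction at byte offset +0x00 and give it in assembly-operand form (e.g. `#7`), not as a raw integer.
[00] 1a 1b d1 ac → 0x1a1bd1ac
  opcode bits[31:26]=0x6: lsli/RI
  rd@[25:24]=0x2 ⇒ c
  imm@[23:0]=0x1bd1ac ⇒ #1823148

#1823148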